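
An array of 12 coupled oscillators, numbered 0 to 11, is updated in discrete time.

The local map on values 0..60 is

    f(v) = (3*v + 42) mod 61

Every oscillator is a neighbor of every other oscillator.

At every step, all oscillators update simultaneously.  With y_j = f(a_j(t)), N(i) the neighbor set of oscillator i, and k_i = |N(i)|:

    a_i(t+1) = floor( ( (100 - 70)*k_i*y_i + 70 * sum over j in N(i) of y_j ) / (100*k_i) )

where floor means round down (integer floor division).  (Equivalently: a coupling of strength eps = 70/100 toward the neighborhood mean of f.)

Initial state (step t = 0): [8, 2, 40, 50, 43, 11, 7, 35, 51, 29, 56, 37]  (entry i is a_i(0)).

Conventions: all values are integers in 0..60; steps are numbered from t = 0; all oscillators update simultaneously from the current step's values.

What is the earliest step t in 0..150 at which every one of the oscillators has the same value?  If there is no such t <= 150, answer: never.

Answer: never
Key observation: The state at step 31 reappears at step 41 — the system is in a cycle of period 10 from step 31 on.  No step 0..41 is synchronized, and the cycle repeats forever, so no step up to 150 (or ever) has all oscillators equal.

Derivation:
t=0: [8, 2, 40, 50, 43, 11, 7, 35, 51, 29, 56, 37]  (not all equal)
t=1: [18, 28, 26, 19, 28, 20, 17, 23, 19, 18, 23, 24]  (not all equal)
t=2: [36, 28, 41, 36, 28, 37, 35, 39, 36, 36, 39, 40]  (not all equal)
t=3: [27, 22, 31, 27, 22, 28, 27, 29, 27, 27, 29, 30]  (not all equal)
t=4: [9, 20, 11, 9, 20, 9, 9, 10, 9, 9, 10, 11]  (not all equal)
t=5: [13, 21, 14, 13, 21, 13, 13, 14, 13, 13, 14, 14]  (not all equal)
t=6: [23, 29, 24, 23, 29, 23, 23, 24, 23, 23, 24, 24]  (not all equal)
t=7: [45, 35, 46, 45, 35, 45, 45, 46, 45, 45, 46, 46]  (not all equal)
t=8: [51, 44, 52, 51, 44, 51, 51, 52, 51, 51, 52, 52]  (not all equal)
t=9: [17, 27, 18, 17, 27, 17, 17, 18, 17, 17, 18, 18]  (not all equal)
t=10: [28, 21, 29, 28, 21, 28, 28, 29, 28, 28, 29, 29]  (not all equal)
t=11: [9, 19, 10, 9, 19, 9, 9, 10, 9, 9, 10, 10]  (not all equal)
t=12: [12, 19, 13, 12, 19, 12, 12, 13, 12, 12, 13, 13]  (not all equal)
t=13: [20, 25, 21, 20, 25, 20, 20, 21, 20, 20, 21, 21]  (not all equal)
t=14: [43, 47, 44, 43, 47, 43, 43, 44, 43, 43, 44, 44]  (not all equal)
t=15: [43, 31, 44, 43, 31, 43, 43, 44, 43, 43, 44, 44]  (not all equal)
t=16: [45, 36, 45, 45, 36, 45, 45, 45, 45, 45, 45, 45]  (not all equal)
t=17: [51, 45, 51, 51, 45, 51, 51, 51, 51, 51, 51, 51]  (not all equal)
t=18: [17, 27, 17, 17, 27, 17, 17, 17, 17, 17, 17, 17]  (not all equal)
t=19: [28, 20, 28, 28, 20, 28, 28, 28, 28, 28, 28, 28]  (not all equal)
t=20: [8, 17, 8, 8, 17, 8, 8, 8, 8, 8, 8, 8]  (not all equal)
t=21: [8, 14, 8, 8, 14, 8, 8, 8, 8, 8, 8, 8]  (not all equal)
t=22: [7, 11, 7, 7, 11, 7, 7, 7, 7, 7, 7, 7]  (not all equal)
t=23: [3, 6, 3, 3, 6, 3, 3, 3, 3, 3, 3, 3]  (not all equal)
t=24: [52, 54, 52, 52, 54, 52, 52, 52, 52, 52, 52, 52]  (not all equal)
t=25: [15, 17, 15, 15, 17, 15, 15, 15, 15, 15, 15, 15]  (not all equal)
t=26: [26, 28, 26, 26, 28, 26, 26, 26, 26, 26, 26, 26]  (not all equal)
t=27: [52, 39, 52, 52, 39, 52, 52, 52, 52, 52, 52, 52]  (not all equal)
t=28: [17, 23, 17, 17, 23, 17, 17, 17, 17, 17, 17, 17]  (not all equal)
t=29: [34, 38, 34, 34, 38, 34, 34, 34, 34, 34, 34, 34]  (not all equal)
t=30: [23, 26, 23, 23, 26, 23, 23, 23, 23, 23, 23, 23]  (not all equal)
t=31: [51, 53, 51, 51, 53, 51, 51, 51, 51, 51, 51, 51]  (not all equal)
t=32: [12, 14, 12, 12, 14, 12, 12, 12, 12, 12, 12, 12]  (not all equal)
t=33: [17, 19, 17, 17, 19, 17, 17, 17, 17, 17, 17, 17]  (not all equal)
t=34: [32, 34, 32, 32, 34, 32, 32, 32, 32, 32, 32, 32]  (not all equal)
t=35: [16, 18, 16, 16, 18, 16, 16, 16, 16, 16, 16, 16]  (not all equal)
t=36: [29, 31, 29, 29, 31, 29, 29, 29, 29, 29, 29, 29]  (not all equal)
t=37: [7, 9, 7, 7, 9, 7, 7, 7, 7, 7, 7, 7]  (not all equal)
t=38: [2, 4, 2, 2, 4, 2, 2, 2, 2, 2, 2, 2]  (not all equal)
t=39: [48, 50, 48, 48, 50, 48, 48, 48, 48, 48, 48, 48]  (not all equal)
t=40: [3, 5, 3, 3, 5, 3, 3, 3, 3, 3, 3, 3]  (not all equal)
t=41: [51, 53, 51, 51, 53, 51, 51, 51, 51, 51, 51, 51]  (not all equal)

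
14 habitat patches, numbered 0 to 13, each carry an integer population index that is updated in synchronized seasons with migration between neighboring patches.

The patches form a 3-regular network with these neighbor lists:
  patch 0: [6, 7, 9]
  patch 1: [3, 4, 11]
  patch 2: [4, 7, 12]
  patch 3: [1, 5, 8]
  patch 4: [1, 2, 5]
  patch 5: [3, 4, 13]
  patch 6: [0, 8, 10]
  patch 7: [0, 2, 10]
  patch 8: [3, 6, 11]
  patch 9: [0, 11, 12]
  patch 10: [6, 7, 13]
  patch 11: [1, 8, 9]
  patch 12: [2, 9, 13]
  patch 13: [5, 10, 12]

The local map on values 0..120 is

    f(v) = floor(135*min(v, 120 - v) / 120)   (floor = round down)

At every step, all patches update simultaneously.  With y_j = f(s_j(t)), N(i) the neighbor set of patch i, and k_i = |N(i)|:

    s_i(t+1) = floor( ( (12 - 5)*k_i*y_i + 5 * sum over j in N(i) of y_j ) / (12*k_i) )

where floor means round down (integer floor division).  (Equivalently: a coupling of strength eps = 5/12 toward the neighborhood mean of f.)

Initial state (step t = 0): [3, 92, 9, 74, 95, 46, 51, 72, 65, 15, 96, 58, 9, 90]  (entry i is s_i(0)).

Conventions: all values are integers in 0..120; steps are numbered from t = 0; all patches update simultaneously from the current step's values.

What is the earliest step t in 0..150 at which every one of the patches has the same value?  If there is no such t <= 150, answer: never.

Answer: never
Key observation: The state at step 20 reappears at step 24 — the system is in a cycle of period 4 from step 20 on.  No step 0..24 is synchronized, and the cycle repeats forever, so no step up to 150 (or ever) has all patches equal.

Derivation:
t=0: [3, 92, 9, 74, 95, 46, 51, 72, 65, 15, 96, 58, 9, 90]  (not all equal)
t=1: [19, 38, 18, 49, 29, 45, 45, 37, 59, 20, 35, 52, 14, 31]  (not all equal)
t=2: [27, 44, 23, 54, 34, 45, 46, 35, 61, 25, 40, 51, 19, 34]  (not all equal)
t=3: [33, 50, 28, 57, 39, 48, 49, 36, 61, 31, 44, 53, 24, 38]  (not all equal)
t=4: [39, 55, 33, 61, 44, 52, 53, 39, 63, 36, 47, 56, 30, 42]  (not all equal)
t=5: [44, 60, 38, 63, 50, 56, 56, 43, 63, 42, 51, 59, 36, 47]  (not all equal)
t=6: [50, 64, 44, 64, 56, 60, 60, 48, 64, 48, 55, 63, 42, 52]  (not all equal)
t=7: [56, 63, 51, 63, 61, 64, 64, 54, 63, 54, 60, 62, 49, 58]  (not all equal)
t=8: [62, 64, 58, 63, 64, 63, 63, 60, 64, 60, 65, 64, 57, 63]  (not all equal)
t=9: [65, 63, 64, 63, 63, 63, 63, 65, 63, 65, 62, 63, 64, 63]  (not all equal)
t=10: [61, 64, 62, 64, 63, 64, 63, 61, 64, 61, 64, 63, 62, 64]  (not all equal)
t=11: [65, 63, 65, 63, 63, 63, 64, 65, 63, 65, 63, 64, 64, 63]  (not all equal)
t=12: [61, 63, 61, 64, 63, 64, 63, 61, 63, 61, 63, 63, 62, 63]  (not all equal)
t=13: [65, 63, 65, 63, 64, 63, 64, 65, 63, 65, 64, 64, 65, 64]  (not all equal)
t=14: [61, 63, 61, 64, 63, 63, 62, 61, 63, 61, 62, 63, 61, 62]  (not all equal)
t=15: [65, 63, 65, 63, 64, 64, 65, 65, 64, 65, 65, 64, 65, 65]  (not all equal)
t=16: [61, 63, 61, 63, 62, 62, 61, 61, 62, 61, 61, 62, 61, 61]  (not all equal)
t=17: [66, 64, 65, 64, 65, 65, 65, 66, 65, 65, 66, 65, 66, 65]  (not all equal)
t=18: [60, 62, 60, 62, 61, 61, 60, 60, 61, 60, 60, 61, 60, 60]  (not all equal)
t=19: [67, 65, 66, 65, 66, 66, 66, 67, 66, 66, 67, 66, 67, 66]  (not all equal)
t=20: [59, 60, 59, 60, 60, 60, 59, 59, 60, 59, 59, 60, 59, 59]  (not all equal)
t=21: [66, 67, 66, 67, 66, 66, 66, 66, 66, 66, 66, 66, 66, 66]  (not all equal)
t=22: [60, 59, 60, 59, 59, 59, 60, 60, 59, 60, 60, 59, 60, 60]  (not all equal)
t=23: [67, 66, 66, 66, 66, 66, 66, 67, 66, 66, 67, 66, 67, 66]  (not all equal)
t=24: [59, 60, 59, 60, 60, 60, 59, 59, 60, 59, 59, 60, 59, 59]  (not all equal)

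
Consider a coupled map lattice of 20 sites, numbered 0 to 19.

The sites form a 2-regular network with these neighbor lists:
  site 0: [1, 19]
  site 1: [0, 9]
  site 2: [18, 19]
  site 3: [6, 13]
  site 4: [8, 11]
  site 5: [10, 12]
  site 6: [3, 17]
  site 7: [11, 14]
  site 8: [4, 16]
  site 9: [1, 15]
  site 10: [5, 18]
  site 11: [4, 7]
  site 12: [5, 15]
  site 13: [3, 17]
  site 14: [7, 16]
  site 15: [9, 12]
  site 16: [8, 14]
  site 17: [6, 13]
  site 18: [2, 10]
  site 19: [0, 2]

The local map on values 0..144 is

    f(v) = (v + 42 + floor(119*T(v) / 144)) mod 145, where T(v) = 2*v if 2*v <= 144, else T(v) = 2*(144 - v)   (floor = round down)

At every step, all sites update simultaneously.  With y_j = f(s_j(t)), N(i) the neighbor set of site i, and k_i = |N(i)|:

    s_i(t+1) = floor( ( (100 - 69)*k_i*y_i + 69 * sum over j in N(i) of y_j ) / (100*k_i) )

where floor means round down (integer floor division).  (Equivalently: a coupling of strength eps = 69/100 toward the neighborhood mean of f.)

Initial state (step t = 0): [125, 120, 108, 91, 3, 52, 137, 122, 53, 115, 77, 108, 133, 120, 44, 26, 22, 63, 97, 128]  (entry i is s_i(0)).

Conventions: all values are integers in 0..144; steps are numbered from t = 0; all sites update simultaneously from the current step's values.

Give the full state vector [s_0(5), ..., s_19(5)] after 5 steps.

Simulating step by step:
t=0: [125, 120, 108, 91, 3, 52, 137, 122, 53, 115, 77, 108, 133, 120, 44, 26, 22, 63, 97, 128]
t=1: [53, 56, 61, 58, 50, 56, 61, 43, 62, 75, 62, 55, 64, 65, 57, 71, 48, 54, 73, 56]
t=2: [42, 56, 63, 59, 44, 57, 49, 34, 37, 71, 64, 26, 65, 52, 26, 78, 45, 56, 68, 46]
t=3: [24, 46, 52, 37, 90, 61, 41, 116, 53, 70, 63, 84, 66, 44, 85, 79, 91, 34, 68, 30]
t=4: [80, 70, 78, 49, 63, 64, 95, 73, 63, 60, 66, 71, 70, 97, 70, 78, 63, 47, 57, 85]
t=5: [80, 73, 69, 57, 71, 73, 38, 84, 64, 74, 61, 78, 77, 38, 77, 73, 70, 55, 68, 81]

Answer: [80, 73, 69, 57, 71, 73, 38, 84, 64, 74, 61, 78, 77, 38, 77, 73, 70, 55, 68, 81]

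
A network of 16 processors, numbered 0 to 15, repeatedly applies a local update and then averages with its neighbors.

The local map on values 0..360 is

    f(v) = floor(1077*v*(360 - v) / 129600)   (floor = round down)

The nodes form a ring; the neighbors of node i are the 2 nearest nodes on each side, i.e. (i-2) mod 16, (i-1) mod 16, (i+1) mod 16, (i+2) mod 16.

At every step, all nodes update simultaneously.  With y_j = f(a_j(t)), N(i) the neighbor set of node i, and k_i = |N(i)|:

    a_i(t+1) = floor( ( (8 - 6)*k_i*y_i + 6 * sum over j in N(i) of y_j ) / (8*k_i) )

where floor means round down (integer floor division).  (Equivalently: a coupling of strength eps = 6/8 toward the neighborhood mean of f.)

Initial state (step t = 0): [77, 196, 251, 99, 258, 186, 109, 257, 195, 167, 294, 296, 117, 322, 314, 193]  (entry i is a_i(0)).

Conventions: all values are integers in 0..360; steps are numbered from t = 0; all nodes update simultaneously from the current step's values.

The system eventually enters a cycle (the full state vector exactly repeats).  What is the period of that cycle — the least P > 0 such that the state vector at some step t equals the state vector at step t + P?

Simulating step by step:
t=0: [77, 196, 251, 99, 258, 186, 109, 257, 195, 167, 294, 296, 117, 322, 314, 193]
t=1: [210, 233, 221, 237, 230, 231, 239, 247, 230, 217, 214, 182, 160, 171, 177, 192]
t=2: [259, 253, 250, 247, 246, 241, 242, 243, 247, 253, 259, 263, 265, 267, 266, 262]
t=3: [217, 222, 226, 230, 233, 235, 235, 233, 229, 224, 218, 213, 210, 209, 210, 213]
t=4: [256, 254, 251, 248, 246, 245, 245, 246, 249, 252, 256, 258, 260, 260, 260, 258]
t=5: [221, 223, 226, 229, 231, 232, 232, 231, 228, 225, 221, 219, 217, 216, 217, 218]
t=6: [254, 253, 251, 249, 247, 246, 247, 248, 250, 252, 254, 255, 256, 257, 256, 256]
t=7: [223, 224, 226, 228, 230, 230, 230, 229, 227, 225, 223, 222, 221, 220, 221, 221]
t=8: [253, 252, 251, 250, 248, 248, 248, 249, 250, 251, 252, 253, 254, 254, 254, 254]
t=9: [224, 225, 227, 228, 229, 229, 229, 228, 228, 226, 225, 224, 223, 223, 223, 223]
t=10: [252, 251, 250, 250, 249, 249, 249, 249, 250, 251, 251, 252, 252, 253, 253, 252]
t=11: [226, 227, 227, 228, 228, 228, 228, 228, 228, 227, 226, 226, 225, 225, 225, 225]
t=12: [251, 250, 250, 250, 250, 250, 250, 250, 250, 250, 250, 251, 251, 251, 251, 251]
t=13: [227, 227, 227, 228, 228, 228, 228, 228, 228, 227, 227, 227, 227, 227, 227, 227]
t=14: [250, 250, 250, 250, 250, 250, 250, 250, 250, 250, 250, 250, 250, 250, 250, 250]
t=15: [228, 228, 228, 228, 228, 228, 228, 228, 228, 228, 228, 228, 228, 228, 228, 228]
t=16: [250, 250, 250, 250, 250, 250, 250, 250, 250, 250, 250, 250, 250, 250, 250, 250]

Answer: 2
Key observation: The state at step 14, [250, 250, 250, 250, 250, 250, 250, 250, 250, 250, 250, 250, 250, 250, 250, 250], reappears at step 16 — and no state repeats earlier — so the cycle the system enters has period 2.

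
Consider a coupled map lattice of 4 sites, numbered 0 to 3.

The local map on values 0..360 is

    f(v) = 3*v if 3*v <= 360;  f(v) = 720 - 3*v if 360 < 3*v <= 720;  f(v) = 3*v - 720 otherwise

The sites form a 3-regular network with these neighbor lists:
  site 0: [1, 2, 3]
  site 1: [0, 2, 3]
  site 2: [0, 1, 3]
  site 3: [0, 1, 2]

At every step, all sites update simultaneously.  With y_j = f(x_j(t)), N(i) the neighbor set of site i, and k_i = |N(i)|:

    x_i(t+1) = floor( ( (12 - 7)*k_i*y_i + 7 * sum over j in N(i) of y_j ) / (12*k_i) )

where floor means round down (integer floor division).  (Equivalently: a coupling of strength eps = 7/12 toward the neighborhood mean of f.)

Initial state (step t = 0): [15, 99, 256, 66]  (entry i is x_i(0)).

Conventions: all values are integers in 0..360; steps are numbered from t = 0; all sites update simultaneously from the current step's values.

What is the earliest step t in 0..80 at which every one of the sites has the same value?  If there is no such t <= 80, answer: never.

Simulating step by step:
t=0: [15, 99, 256, 66]  (not all equal)
t=1: [124, 180, 125, 158]  (not all equal)
t=2: [294, 257, 294, 272]  (not all equal)
t=3: [127, 102, 127, 112]  (not all equal)
t=4: [332, 324, 332, 331]  (not all equal)
t=5: [270, 265, 270, 270]  (not all equal)
t=6: [87, 83, 87, 87]  (not all equal)
t=7: [258, 256, 258, 258]  (not all equal)
t=8: [52, 51, 52, 52]  (not all equal)
t=9: [155, 154, 155, 155]  (not all equal)
t=10: [255, 256, 255, 255]  (not all equal)
t=11: [45, 46, 45, 45]  (not all equal)
t=12: [135, 136, 135, 135]  (not all equal)
t=13: [314, 313, 314, 314]  (not all equal)
t=14: [221, 220, 221, 221]  (not all equal)
t=15: [57, 58, 57, 57]  (not all equal)
t=16: [171, 172, 171, 171]  (not all equal)
t=17: [206, 205, 206, 206]  (not all equal)
t=18: [102, 103, 102, 102]  (not all equal)
t=19: [306, 307, 306, 306]  (not all equal)
t=20: [198, 199, 198, 198]  (not all equal)
t=21: [125, 124, 125, 125]  (not all equal)
t=22: [345, 346, 345, 345]  (not all equal)
t=23: [315, 316, 315, 315]  (not all equal)
t=24: [225, 226, 225, 225]  (not all equal)
t=25: [44, 43, 44, 44]  (not all equal)
t=26: [131, 130, 131, 131]  (not all equal)
t=27: [327, 328, 327, 327]  (not all equal)
t=28: [261, 262, 261, 261]  (not all equal)
t=29: [63, 64, 63, 63]  (not all equal)
t=30: [189, 190, 189, 189]  (not all equal)
t=31: [152, 151, 152, 152]  (not all equal)
t=32: [264, 265, 264, 264]  (not all equal)
t=33: [72, 73, 72, 72]  (not all equal)
t=34: [216, 217, 216, 216]  (not all equal)
t=35: [71, 70, 71, 71]  (not all equal)
t=36: [212, 211, 212, 212]  (not all equal)
t=37: [84, 85, 84, 84]  (not all equal)
t=38: [252, 253, 252, 252]  (not all equal)
t=39: [36, 37, 36, 36]  (not all equal)
t=40: [108, 109, 108, 108]  (not all equal)
t=41: [324, 325, 324, 324]  (not all equal)
t=42: [252, 253, 252, 252]  (not all equal)

Answer: never
Key observation: The state at step 38 reappears at step 42 — the system is in a cycle of period 4 from step 38 on.  No step 0..42 is synchronized, and the cycle repeats forever, so no step up to 80 (or ever) has all sites equal.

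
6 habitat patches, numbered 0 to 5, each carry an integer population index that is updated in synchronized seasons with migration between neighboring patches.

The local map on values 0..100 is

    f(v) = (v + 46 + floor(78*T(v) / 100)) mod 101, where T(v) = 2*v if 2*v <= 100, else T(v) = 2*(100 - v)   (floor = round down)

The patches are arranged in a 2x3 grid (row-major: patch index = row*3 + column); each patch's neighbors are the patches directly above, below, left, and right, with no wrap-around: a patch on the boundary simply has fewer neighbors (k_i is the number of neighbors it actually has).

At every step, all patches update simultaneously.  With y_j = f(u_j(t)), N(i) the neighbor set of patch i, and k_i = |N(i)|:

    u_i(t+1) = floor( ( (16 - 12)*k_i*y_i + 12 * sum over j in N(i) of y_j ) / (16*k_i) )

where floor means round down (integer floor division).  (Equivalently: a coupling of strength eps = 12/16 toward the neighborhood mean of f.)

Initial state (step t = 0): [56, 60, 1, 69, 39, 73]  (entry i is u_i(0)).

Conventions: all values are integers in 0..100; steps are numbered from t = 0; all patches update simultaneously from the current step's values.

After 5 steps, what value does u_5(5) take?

Simulating step by step:
t=0: [56, 60, 1, 69, 39, 73]
t=1: [65, 57, 59, 57, 58, 49]
t=2: [67, 67, 68, 66, 69, 68]
t=3: [63, 62, 62, 62, 62, 62]
t=4: [65, 65, 66, 65, 66, 66]
t=5: [64, 64, 64, 64, 64, 64]

Answer: u_5(5) = 64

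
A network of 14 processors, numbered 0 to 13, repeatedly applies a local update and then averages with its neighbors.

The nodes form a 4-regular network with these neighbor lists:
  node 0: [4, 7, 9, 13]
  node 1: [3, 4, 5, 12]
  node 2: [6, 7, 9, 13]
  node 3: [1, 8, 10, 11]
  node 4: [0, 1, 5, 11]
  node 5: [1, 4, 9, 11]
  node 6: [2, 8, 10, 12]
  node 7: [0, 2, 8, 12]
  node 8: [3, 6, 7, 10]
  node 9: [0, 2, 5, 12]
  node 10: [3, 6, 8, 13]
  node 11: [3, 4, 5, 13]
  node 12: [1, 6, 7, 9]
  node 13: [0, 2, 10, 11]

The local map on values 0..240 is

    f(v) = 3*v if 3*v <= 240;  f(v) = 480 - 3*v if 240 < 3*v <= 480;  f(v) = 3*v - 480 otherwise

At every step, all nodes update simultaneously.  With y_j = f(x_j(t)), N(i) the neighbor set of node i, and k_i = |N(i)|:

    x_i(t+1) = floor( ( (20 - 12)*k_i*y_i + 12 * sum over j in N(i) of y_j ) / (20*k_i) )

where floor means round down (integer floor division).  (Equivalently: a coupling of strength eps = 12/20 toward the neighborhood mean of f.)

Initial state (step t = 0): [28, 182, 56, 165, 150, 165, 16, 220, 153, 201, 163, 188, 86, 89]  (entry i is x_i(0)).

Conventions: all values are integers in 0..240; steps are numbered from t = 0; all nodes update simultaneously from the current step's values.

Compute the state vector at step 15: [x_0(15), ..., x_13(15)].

Answer: [129, 177, 158, 86, 188, 189, 80, 132, 47, 137, 54, 171, 135, 148]

Derivation:
t=0: [28, 182, 56, 165, 150, 165, 16, 220, 153, 201, 163, 188, 86, 89]
t=1: [115, 68, 151, 33, 49, 51, 82, 146, 46, 122, 48, 74, 151, 136]
t=2: [110, 145, 80, 145, 165, 164, 144, 65, 133, 96, 139, 159, 99, 108]
t=3: [143, 56, 184, 46, 37, 43, 104, 176, 85, 164, 74, 35, 145, 130]
t=4: [59, 130, 76, 163, 112, 111, 151, 78, 176, 49, 181, 112, 77, 103]
t=5: [175, 115, 178, 55, 141, 137, 96, 196, 69, 176, 63, 128, 167, 160]
t=6: [49, 100, 73, 160, 74, 78, 147, 92, 180, 47, 160, 82, 80, 57]
t=7: [169, 176, 170, 71, 208, 210, 93, 181, 60, 182, 40, 187, 180, 158]
t=8: [52, 104, 62, 149, 103, 110, 138, 69, 161, 66, 138, 109, 80, 41]
t=9: [167, 156, 163, 71, 162, 163, 100, 170, 57, 189, 60, 132, 191, 133]
t=10: [39, 52, 60, 152, 21, 31, 139, 56, 158, 54, 168, 79, 83, 76]
t=11: [139, 124, 165, 73, 115, 129, 91, 147, 44, 157, 57, 156, 174, 174]
t=12: [58, 116, 50, 151, 95, 76, 136, 53, 148, 35, 158, 78, 71, 55]
t=13: [163, 152, 135, 72, 193, 191, 89, 149, 54, 156, 47, 185, 155, 150]
t=14: [29, 73, 73, 146, 69, 68, 144, 52, 155, 33, 149, 95, 48, 57]
t=15: [129, 177, 158, 86, 188, 189, 80, 132, 47, 137, 54, 171, 135, 148]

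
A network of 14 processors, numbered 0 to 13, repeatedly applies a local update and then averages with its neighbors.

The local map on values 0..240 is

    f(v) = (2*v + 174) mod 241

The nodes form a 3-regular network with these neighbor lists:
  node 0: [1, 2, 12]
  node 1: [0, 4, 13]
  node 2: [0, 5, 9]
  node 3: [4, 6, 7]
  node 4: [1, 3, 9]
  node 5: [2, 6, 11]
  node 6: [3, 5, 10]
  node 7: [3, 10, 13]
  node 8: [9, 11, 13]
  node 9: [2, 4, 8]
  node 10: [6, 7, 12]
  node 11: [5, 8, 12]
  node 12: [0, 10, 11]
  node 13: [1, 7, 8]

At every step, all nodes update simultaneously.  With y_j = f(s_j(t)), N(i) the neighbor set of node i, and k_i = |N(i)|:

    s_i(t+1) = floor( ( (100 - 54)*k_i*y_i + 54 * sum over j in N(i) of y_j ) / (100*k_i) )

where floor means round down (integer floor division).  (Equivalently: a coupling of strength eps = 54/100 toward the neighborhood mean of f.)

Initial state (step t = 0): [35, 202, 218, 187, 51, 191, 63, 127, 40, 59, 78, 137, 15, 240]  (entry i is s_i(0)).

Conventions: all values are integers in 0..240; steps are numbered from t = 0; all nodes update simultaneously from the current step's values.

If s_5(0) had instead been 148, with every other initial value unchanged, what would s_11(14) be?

Simulating step by step:
t=0: [35, 202, 218, 187, 51, 148, 63, 127, 40, 59, 78, 137, 15, 240]
t=1: [78, 81, 109, 80, 54, 176, 96, 144, 83, 55, 121, 175, 147, 132]
t=2: [126, 102, 101, 112, 60, 77, 113, 185, 96, 72, 183, 85, 159, 165]
t=3: [135, 109, 124, 121, 91, 111, 127, 71, 93, 91, 68, 87, 66, 68]
t=4: [164, 139, 168, 148, 132, 156, 157, 90, 107, 127, 90, 110, 98, 93]
t=5: [75, 157, 50, 162, 203, 35, 65, 134, 150, 152, 96, 120, 110, 139]
t=6: [72, 73, 73, 72, 91, 49, 54, 155, 218, 174, 132, 149, 138, 176]
t=7: [101, 78, 62, 63, 88, 77, 73, 58, 115, 76, 135, 172, 187, 57]
t=8: [100, 93, 81, 69, 92, 70, 99, 78, 105, 98, 128, 73, 97, 75]
t=9: [122, 114, 104, 93, 111, 88, 120, 102, 118, 123, 149, 98, 130, 101]
t=10: [170, 158, 148, 138, 153, 129, 162, 150, 157, 166, 196, 144, 185, 146]
t=11: [68, 92, 149, 183, 153, 171, 94, 200, 87, 96, 94, 148, 89, 147]
t=12: [114, 150, 147, 108, 163, 120, 94, 115, 153, 161, 113, 150, 126, 161]
t=13: [190, 141, 167, 122, 79, 184, 142, 132, 156, 93, 157, 214, 184, 120]
t=14: [87, 159, 57, 172, 133, 92, 143, 154, 76, 76, 88, 77, 63, 154]

Answer: s_11(14) = 77
Key observation: This trace re-runs the system from the modified initial state.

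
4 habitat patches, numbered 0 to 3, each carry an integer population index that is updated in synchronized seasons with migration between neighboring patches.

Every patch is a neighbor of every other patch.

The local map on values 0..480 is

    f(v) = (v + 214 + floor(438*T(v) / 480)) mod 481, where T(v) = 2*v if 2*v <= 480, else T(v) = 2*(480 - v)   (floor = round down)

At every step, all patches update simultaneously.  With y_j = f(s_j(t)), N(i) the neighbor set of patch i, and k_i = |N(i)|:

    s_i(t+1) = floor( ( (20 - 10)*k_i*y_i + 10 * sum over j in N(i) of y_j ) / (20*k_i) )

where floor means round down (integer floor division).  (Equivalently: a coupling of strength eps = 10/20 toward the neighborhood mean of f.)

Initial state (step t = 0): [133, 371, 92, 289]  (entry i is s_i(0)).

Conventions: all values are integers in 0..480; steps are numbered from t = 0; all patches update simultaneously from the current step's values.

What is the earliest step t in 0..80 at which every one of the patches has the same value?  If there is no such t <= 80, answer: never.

Answer: 6
Key observation: Synchronization is absorbing here: once all patches are equal they stay equal, and step 6 is the first all-equal step.

Derivation:
t=0: [133, 371, 92, 289]  (not all equal)
t=1: [244, 309, 366, 332]  (not all equal)
t=2: [369, 351, 336, 345]  (not all equal)
t=3: [314, 319, 323, 321]  (not all equal)
t=4: [346, 345, 344, 344]  (not all equal)
t=5: [323, 324, 324, 324]  (not all equal)
t=6: [341, 341, 341, 341]  (all equal)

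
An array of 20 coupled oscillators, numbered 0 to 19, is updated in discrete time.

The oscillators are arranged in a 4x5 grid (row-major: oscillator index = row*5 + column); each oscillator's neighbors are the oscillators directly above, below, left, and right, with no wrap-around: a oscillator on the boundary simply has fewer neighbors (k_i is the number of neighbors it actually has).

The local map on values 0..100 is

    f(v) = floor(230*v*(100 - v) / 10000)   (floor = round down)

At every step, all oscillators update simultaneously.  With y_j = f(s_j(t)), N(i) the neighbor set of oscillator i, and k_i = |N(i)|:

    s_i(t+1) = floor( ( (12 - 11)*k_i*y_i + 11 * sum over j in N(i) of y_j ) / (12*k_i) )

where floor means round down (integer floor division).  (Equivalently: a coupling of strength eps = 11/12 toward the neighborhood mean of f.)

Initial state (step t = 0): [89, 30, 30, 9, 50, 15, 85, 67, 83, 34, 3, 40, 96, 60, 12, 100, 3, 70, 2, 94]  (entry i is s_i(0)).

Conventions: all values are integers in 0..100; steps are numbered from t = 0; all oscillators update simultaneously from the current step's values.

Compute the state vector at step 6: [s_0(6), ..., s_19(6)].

Answer: [56, 56, 56, 56, 56, 56, 56, 56, 56, 56, 56, 56, 56, 56, 56, 56, 56, 56, 56, 56]

Derivation:
t=0: [89, 30, 30, 9, 50, 15, 85, 67, 83, 34, 3, 40, 96, 60, 12, 100, 3, 70, 2, 94]
t=1: [37, 34, 39, 43, 36, 19, 44, 30, 42, 38, 26, 15, 48, 20, 38, 5, 31, 9, 35, 13]
t=2: [43, 54, 51, 54, 54, 49, 42, 55, 49, 54, 26, 49, 34, 53, 39, 43, 21, 49, 28, 50]
t=3: [56, 56, 56, 57, 57, 52, 56, 55, 56, 56, 55, 48, 56, 52, 56, 42, 55, 46, 56, 50]
t=4: [56, 56, 56, 56, 56, 56, 56, 56, 56, 56, 56, 56, 56, 56, 56, 56, 56, 56, 56, 56]
t=5: [56, 56, 56, 56, 56, 56, 56, 56, 56, 56, 56, 56, 56, 56, 56, 56, 56, 56, 56, 56]
t=6: [56, 56, 56, 56, 56, 56, 56, 56, 56, 56, 56, 56, 56, 56, 56, 56, 56, 56, 56, 56]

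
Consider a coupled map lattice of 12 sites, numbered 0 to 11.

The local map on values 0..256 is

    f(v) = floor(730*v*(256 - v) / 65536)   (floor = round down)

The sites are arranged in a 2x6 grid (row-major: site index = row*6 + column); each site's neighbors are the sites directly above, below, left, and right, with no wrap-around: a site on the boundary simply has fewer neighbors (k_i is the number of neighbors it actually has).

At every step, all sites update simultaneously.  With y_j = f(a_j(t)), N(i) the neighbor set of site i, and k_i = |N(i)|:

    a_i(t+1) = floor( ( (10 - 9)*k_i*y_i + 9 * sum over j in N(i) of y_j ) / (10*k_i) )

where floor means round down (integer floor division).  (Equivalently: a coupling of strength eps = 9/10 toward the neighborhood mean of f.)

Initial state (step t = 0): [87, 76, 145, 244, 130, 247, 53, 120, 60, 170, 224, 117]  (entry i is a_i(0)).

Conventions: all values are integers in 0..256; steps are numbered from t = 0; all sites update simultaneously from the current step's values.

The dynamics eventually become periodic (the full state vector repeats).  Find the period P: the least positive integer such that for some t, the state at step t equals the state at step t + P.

Simulating step by step:
t=0: [87, 76, 145, 244, 130, 247, 53, 120, 60, 170, 224, 117]
t=1: [138, 172, 112, 160, 58, 165, 166, 138, 169, 88, 165, 64]
t=2: [164, 178, 166, 158, 164, 135, 179, 164, 173, 166, 144, 163]
t=3: [154, 166, 162, 167, 176, 169, 166, 156, 165, 169, 168, 178]
t=4: [166, 171, 166, 162, 163, 155, 172, 167, 168, 165, 158, 162]
t=5: [161, 165, 164, 167, 171, 169, 164, 162, 165, 168, 168, 172]
t=6: [167, 168, 166, 164, 163, 160, 169, 167, 167, 165, 161, 163]
t=7: [163, 165, 165, 167, 169, 168, 164, 164, 165, 167, 167, 170]
t=8: [167, 167, 166, 165, 164, 162, 168, 167, 166, 165, 163, 164]
t=9: [164, 165, 166, 167, 168, 168, 164, 165, 166, 167, 167, 168]
t=10: [167, 167, 166, 165, 164, 164, 167, 167, 166, 165, 164, 164]
t=11: [165, 165, 166, 167, 167, 168, 165, 165, 166, 167, 167, 168]
t=12: [167, 166, 166, 165, 164, 164, 167, 166, 166, 165, 164, 164]
t=13: [165, 165, 166, 167, 167, 168, 165, 165, 166, 167, 167, 168]

Answer: 2
Key observation: The state at step 11, [165, 165, 166, 167, 167, 168, 165, 165, 166, 167, 167, 168], reappears at step 13 — and no state repeats earlier — so the cycle the system enters has period 2.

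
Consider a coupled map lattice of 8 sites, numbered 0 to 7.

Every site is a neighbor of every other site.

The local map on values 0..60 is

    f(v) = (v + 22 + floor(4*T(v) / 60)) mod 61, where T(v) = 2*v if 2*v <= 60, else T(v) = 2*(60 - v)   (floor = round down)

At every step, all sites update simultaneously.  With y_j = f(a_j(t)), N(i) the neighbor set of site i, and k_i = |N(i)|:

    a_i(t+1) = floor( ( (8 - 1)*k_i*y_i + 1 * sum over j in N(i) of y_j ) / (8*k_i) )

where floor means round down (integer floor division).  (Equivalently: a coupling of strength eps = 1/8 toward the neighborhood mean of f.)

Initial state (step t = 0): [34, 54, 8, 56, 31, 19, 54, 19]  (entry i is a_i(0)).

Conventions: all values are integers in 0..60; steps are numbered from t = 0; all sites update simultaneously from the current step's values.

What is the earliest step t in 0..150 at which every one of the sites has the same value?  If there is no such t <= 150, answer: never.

Answer: never
Key observation: The state at step 8 reappears at step 16 — the system is in a cycle of period 8 from step 8 on.  No step 0..16 is synchronized, and the cycle repeats forever, so no step up to 150 (or ever) has all sites equal.

Derivation:
t=0: [34, 54, 8, 56, 31, 19, 54, 19]  (not all equal)
t=1: [55, 17, 31, 19, 52, 41, 17, 41]  (not all equal)
t=2: [17, 39, 51, 40, 15, 7, 39, 7]  (not all equal)
t=3: [37, 4, 13, 5, 36, 27, 4, 27]  (not all equal)
t=4: [4, 26, 34, 27, 3, 48, 26, 48]  (not all equal)
t=5: [27, 48, 55, 49, 26, 13, 48, 13]  (not all equal)
t=6: [48, 12, 17, 13, 47, 34, 12, 34]  (not all equal)
t=7: [13, 35, 40, 35, 12, 55, 35, 55]  (not all equal)
t=8: [35, 56, 7, 56, 35, 18, 56, 18]  (not all equal)
t=9: [56, 19, 29, 19, 56, 41, 19, 41]  (not all equal)
t=10: [18, 40, 50, 40, 18, 7, 40, 7]  (not all equal)
t=11: [38, 5, 13, 5, 38, 27, 5, 27]  (not all equal)
t=12: [4, 27, 34, 27, 4, 48, 27, 48]  (not all equal)
t=13: [27, 49, 55, 49, 27, 13, 49, 13]  (not all equal)
t=14: [48, 13, 17, 13, 48, 34, 13, 34]  (not all equal)
t=15: [13, 35, 40, 35, 13, 55, 35, 55]  (not all equal)
t=16: [35, 56, 7, 56, 35, 18, 56, 18]  (not all equal)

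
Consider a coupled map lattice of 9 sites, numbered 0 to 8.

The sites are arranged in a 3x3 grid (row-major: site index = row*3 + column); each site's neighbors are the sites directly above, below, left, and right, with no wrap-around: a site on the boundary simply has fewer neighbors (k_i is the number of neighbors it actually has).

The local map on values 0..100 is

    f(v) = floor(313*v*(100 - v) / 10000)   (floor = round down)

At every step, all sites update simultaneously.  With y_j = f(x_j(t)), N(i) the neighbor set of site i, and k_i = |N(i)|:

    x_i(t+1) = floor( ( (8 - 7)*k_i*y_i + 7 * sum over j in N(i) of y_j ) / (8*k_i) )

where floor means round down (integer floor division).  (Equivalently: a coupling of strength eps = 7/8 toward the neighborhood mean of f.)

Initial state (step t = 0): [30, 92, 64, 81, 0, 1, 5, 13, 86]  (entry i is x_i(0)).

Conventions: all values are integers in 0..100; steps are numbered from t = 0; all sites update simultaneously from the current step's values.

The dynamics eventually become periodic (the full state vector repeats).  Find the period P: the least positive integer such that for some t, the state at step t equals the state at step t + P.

Simulating step by step:
t=0: [30, 92, 64, 81, 0, 1, 5, 13, 86]
t=1: [39, 42, 20, 29, 23, 32, 38, 19, 21]
t=2: [70, 61, 69, 66, 62, 54, 58, 58, 57]
t=3: [71, 68, 74, 71, 74, 72, 73, 75, 76]
t=4: [65, 62, 64, 61, 62, 59, 61, 59, 60]
t=5: [73, 72, 73, 72, 74, 73, 74, 74, 75]
t=6: [62, 60, 61, 60, 61, 59, 61, 59, 60]
t=7: [74, 73, 74, 73, 74, 74, 74, 74, 75]
t=8: [60, 60, 60, 60, 60, 59, 60, 59, 59]
t=9: [75, 75, 75, 75, 75, 75, 75, 75, 75]
t=10: [58, 58, 58, 58, 58, 58, 58, 58, 58]
t=11: [76, 76, 76, 76, 76, 76, 76, 76, 76]
t=12: [57, 57, 57, 57, 57, 57, 57, 57, 57]
t=13: [76, 76, 76, 76, 76, 76, 76, 76, 76]

Answer: 2
Key observation: The state at step 11, [76, 76, 76, 76, 76, 76, 76, 76, 76], reappears at step 13 — and no state repeats earlier — so the cycle the system enters has period 2.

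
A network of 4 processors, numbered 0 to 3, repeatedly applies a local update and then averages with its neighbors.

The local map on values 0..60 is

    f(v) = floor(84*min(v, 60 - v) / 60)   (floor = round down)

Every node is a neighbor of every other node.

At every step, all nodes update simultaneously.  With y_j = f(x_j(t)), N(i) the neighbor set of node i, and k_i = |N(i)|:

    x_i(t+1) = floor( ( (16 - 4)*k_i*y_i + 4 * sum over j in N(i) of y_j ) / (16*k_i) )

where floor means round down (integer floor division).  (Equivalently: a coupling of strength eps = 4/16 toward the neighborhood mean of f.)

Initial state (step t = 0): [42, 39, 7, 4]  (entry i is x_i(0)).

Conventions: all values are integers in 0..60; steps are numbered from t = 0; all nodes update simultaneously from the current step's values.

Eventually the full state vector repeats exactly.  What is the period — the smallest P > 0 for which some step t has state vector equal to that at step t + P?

Answer: 4
Key observation: The state at step 11, [39, 39, 39, 39], reappears at step 15 — and no state repeats earlier — so the cycle the system enters has period 4.

Derivation:
t=0: [42, 39, 7, 4]
t=1: [22, 25, 11, 9]
t=2: [27, 31, 17, 15]
t=3: [34, 36, 25, 24]
t=4: [35, 33, 34, 33]
t=5: [35, 36, 36, 36]
t=6: [34, 33, 33, 33]
t=7: [36, 36, 36, 36]
t=8: [33, 33, 33, 33]
t=9: [37, 37, 37, 37]
t=10: [32, 32, 32, 32]
t=11: [39, 39, 39, 39]
t=12: [29, 29, 29, 29]
t=13: [40, 40, 40, 40]
t=14: [28, 28, 28, 28]
t=15: [39, 39, 39, 39]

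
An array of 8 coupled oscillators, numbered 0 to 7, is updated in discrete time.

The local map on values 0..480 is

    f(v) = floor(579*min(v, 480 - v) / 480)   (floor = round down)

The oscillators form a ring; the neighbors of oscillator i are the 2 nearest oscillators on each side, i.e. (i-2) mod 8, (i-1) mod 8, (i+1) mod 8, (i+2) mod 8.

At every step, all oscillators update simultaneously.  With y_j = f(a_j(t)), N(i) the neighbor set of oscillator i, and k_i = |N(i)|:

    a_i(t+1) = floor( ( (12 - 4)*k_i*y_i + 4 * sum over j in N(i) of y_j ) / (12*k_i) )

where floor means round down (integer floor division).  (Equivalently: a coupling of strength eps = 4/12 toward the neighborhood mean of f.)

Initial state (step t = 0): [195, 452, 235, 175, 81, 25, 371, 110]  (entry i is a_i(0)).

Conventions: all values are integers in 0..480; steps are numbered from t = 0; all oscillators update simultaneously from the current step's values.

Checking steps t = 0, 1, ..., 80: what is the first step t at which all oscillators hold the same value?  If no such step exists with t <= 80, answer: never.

Answer: 29
Key observation: Synchronization is absorbing here: once all oscillators are equal they stay equal, and step 29 is the first all-equal step.

Derivation:
t=0: [195, 452, 235, 175, 81, 25, 371, 110]  (not all equal)
t=1: [204, 93, 236, 177, 119, 67, 128, 123]  (not all equal)
t=2: [222, 148, 248, 193, 156, 108, 154, 148]  (not all equal)
t=3: [246, 198, 258, 219, 194, 151, 186, 182]  (not all equal)
t=4: [267, 244, 262, 252, 234, 199, 225, 223]  (not all equal)
t=5: [261, 277, 266, 272, 275, 251, 267, 266]  (not all equal)
t=6: [260, 248, 255, 252, 251, 268, 257, 258]  (not all equal)
t=7: [267, 275, 271, 273, 273, 260, 267, 266]  (not all equal)
t=8: [255, 249, 251, 250, 251, 261, 256, 257]  (not all equal)
t=9: [271, 276, 275, 275, 274, 266, 269, 268]  (not all equal)
t=10: [251, 247, 247, 247, 249, 255, 253, 254]  (not all equal)
t=11: [276, 279, 280, 279, 277, 272, 273, 273]  (not all equal)
t=12: [245, 242, 241, 242, 244, 248, 248, 248]  (not all equal)
t=13: [283, 286, 287, 286, 283, 280, 279, 280]  (not all equal)
t=14: [237, 234, 233, 234, 237, 240, 241, 240]  (not all equal)
t=15: [285, 282, 281, 282, 285, 288, 287, 288]  (not all equal)
t=16: [235, 237, 238, 237, 235, 232, 232, 232]  (not all equal)
t=17: [282, 284, 286, 284, 282, 279, 279, 279]  (not all equal)
t=18: [238, 236, 235, 236, 238, 241, 241, 241]  (not all equal)
t=19: [286, 284, 283, 284, 286, 287, 287, 287]  (not all equal)
t=20: [234, 235, 236, 235, 234, 232, 232, 232]  (not all equal)
t=21: [281, 282, 283, 282, 281, 279, 279, 279]  (not all equal)
t=22: [239, 238, 237, 238, 239, 241, 241, 241]  (not all equal)
t=23: [287, 287, 285, 287, 287, 287, 288, 287]  (not all equal)
t=24: [232, 232, 234, 232, 232, 231, 231, 231]  (not all equal)
t=25: [279, 279, 281, 279, 279, 278, 278, 278]  (not all equal)
t=26: [242, 241, 240, 241, 242, 242, 242, 242]  (not all equal)
t=27: [287, 287, 288, 287, 287, 287, 287, 287]  (not all equal)
t=28: [231, 231, 231, 231, 231, 232, 232, 232]  (not all equal)
t=29: [278, 278, 278, 278, 278, 278, 278, 278]  (all equal)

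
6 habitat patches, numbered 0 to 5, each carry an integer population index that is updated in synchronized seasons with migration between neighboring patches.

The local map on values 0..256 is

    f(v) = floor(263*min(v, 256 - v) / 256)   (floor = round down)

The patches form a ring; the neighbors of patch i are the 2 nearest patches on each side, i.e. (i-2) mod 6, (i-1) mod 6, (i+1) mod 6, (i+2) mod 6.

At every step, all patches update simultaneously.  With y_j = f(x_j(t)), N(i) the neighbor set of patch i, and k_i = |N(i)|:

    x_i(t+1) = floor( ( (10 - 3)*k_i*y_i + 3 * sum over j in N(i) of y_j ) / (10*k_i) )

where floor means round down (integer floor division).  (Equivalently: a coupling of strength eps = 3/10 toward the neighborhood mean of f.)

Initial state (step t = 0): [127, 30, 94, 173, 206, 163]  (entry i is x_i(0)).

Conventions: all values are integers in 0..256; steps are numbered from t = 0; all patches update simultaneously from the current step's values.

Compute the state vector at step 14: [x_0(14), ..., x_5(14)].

Simulating step by step:
t=0: [127, 30, 94, 173, 206, 163]
t=1: [111, 51, 89, 79, 66, 88]
t=2: [102, 64, 87, 79, 75, 86]
t=3: [96, 72, 86, 80, 81, 86]
t=4: [93, 77, 86, 82, 84, 86]
t=5: [92, 81, 87, 84, 86, 87]
t=6: [91, 84, 88, 86, 88, 88]
t=7: [91, 87, 89, 88, 90, 89]
t=8: [92, 89, 91, 90, 91, 91]
t=9: [93, 91, 92, 92, 93, 92]
t=10: [94, 93, 94, 94, 94, 94]
t=11: [95, 95, 95, 95, 96, 95]
t=12: [97, 97, 97, 97, 97, 97]
t=13: [99, 99, 99, 99, 99, 99]
t=14: [101, 101, 101, 101, 101, 101]

Answer: [101, 101, 101, 101, 101, 101]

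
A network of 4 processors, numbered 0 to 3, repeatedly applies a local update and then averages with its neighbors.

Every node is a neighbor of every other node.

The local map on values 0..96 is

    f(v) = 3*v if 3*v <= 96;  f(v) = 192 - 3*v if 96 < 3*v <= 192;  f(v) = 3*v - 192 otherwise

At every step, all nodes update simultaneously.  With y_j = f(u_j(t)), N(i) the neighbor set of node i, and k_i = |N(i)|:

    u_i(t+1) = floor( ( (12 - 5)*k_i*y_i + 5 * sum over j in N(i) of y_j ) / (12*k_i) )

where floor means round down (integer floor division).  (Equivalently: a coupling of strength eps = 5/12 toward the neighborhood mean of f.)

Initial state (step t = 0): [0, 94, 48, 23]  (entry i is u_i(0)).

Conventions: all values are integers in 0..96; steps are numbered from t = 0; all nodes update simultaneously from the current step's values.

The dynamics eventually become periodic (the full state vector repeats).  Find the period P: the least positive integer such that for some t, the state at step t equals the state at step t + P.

Answer: 2
Key observation: The state at step 26, [25, 24, 24, 24], reappears at step 28 — and no state repeats earlier — so the cycle the system enters has period 2.

Derivation:
t=0: [0, 94, 48, 23]
t=1: [28, 68, 50, 59]
t=2: [58, 26, 39, 27]
t=3: [43, 69, 68, 71]
t=4: [43, 22, 20, 24]
t=5: [64, 65, 62, 68]
t=6: [2, 4, 5, 8]
t=7: [10, 13, 14, 18]
t=8: [36, 40, 41, 46]
t=9: [76, 70, 69, 62]
t=10: [26, 18, 17, 13]
t=11: [65, 54, 53, 48]
t=12: [17, 29, 30, 37]
t=13: [65, 81, 82, 78]
t=14: [22, 43, 44, 39]
t=15: [66, 64, 63, 70]
t=16: [6, 3, 5, 11]
t=17: [18, 14, 17, 25]
t=18: [54, 49, 53, 64]
t=19: [28, 35, 29, 15]
t=20: [79, 80, 80, 62]
t=21: [40, 41, 41, 23]
t=22: [70, 69, 69, 69]
t=23: [16, 15, 15, 15]
t=24: [46, 45, 45, 45]
t=25: [55, 56, 56, 56]
t=26: [25, 24, 24, 24]
t=27: [73, 72, 72, 72]
t=28: [25, 24, 24, 24]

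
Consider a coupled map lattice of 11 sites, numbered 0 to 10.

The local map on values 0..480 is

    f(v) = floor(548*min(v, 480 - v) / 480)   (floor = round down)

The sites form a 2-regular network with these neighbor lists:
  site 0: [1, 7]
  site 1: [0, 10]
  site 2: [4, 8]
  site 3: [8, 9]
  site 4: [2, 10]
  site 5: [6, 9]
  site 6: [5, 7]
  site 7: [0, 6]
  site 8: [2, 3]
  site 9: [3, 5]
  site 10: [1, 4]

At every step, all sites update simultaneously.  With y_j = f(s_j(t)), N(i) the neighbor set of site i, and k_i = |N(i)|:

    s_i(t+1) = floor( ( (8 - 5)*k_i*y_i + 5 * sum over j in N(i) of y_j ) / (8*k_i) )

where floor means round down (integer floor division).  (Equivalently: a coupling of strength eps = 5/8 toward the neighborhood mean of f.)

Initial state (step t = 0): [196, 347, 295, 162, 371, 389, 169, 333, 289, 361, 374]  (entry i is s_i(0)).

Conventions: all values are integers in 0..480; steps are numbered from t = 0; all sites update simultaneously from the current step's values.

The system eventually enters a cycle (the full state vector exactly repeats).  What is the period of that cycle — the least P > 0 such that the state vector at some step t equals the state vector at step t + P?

Answer: 4
Key observation: The state at step 15, [270, 270, 270, 270, 270, 270, 270, 270, 270, 270, 270], reappears at step 19 — and no state repeats earlier — so the cycle the system enters has period 4.

Derivation:
t=0: [196, 347, 295, 162, 371, 389, 169, 333, 289, 361, 374]
t=1: [183, 164, 186, 179, 150, 140, 156, 192, 205, 140, 131]
t=2: [204, 181, 206, 199, 176, 164, 184, 202, 217, 173, 167]
t=3: [223, 209, 227, 223, 207, 197, 209, 224, 237, 203, 198]
t=4: [249, 239, 255, 251, 240, 230, 238, 249, 261, 236, 232]
t=5: [265, 266, 259, 260, 265, 267, 265, 265, 255, 264, 269]
t=6: [244, 243, 251, 251, 245, 244, 244, 245, 253, 246, 242]
t=7: [269, 270, 262, 262, 266, 268, 268, 268, 260, 265, 269]
t=8: [240, 239, 247, 248, 244, 242, 242, 241, 249, 245, 240]
t=9: [272, 273, 266, 264, 269, 270, 271, 272, 264, 267, 271]
t=10: [236, 236, 243, 245, 240, 239, 238, 237, 245, 242, 238]
t=11: [269, 269, 270, 268, 271, 271, 271, 270, 268, 270, 271]
t=12: [239, 239, 239, 241, 238, 238, 238, 239, 241, 239, 238]
t=13: [272, 271, 271, 272, 271, 271, 271, 271, 272, 271, 271]
t=14: [237, 237, 237, 237, 238, 238, 238, 237, 237, 237, 238]
t=15: [270, 270, 270, 270, 270, 270, 270, 270, 270, 270, 270]
t=16: [239, 239, 239, 239, 239, 239, 239, 239, 239, 239, 239]
t=17: [272, 272, 272, 272, 272, 272, 272, 272, 272, 272, 272]
t=18: [237, 237, 237, 237, 237, 237, 237, 237, 237, 237, 237]
t=19: [270, 270, 270, 270, 270, 270, 270, 270, 270, 270, 270]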